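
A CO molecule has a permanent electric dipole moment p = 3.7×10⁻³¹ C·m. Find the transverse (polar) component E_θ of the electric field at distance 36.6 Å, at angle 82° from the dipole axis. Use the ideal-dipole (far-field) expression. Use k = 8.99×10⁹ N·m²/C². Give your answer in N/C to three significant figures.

E_θ ≈ 6.72×10⁴ N/C

For a dipole, E_θ = (kp sinθ)/r³.
kp/r³ = (8.99×10⁹)(3.70×10⁻³¹)/(3.66×10⁻⁹)³ = 6.785×10⁴ N/C.
E_θ = 6.785×10⁴·sin82° = 6.718×10⁴ N/C.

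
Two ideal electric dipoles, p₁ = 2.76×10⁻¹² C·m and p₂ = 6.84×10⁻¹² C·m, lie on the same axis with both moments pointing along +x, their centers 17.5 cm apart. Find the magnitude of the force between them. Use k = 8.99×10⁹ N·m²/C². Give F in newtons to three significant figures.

On-axis field of dipole 1 at distance r: E = 2kp₁/r³. Force on dipole 2 is F = p₂·dE/dr (gradient along axis).
dE/dr = −6kp₁/r⁴, so |F| = 6kp₁p₂/r⁴ (attractive for aligned moments).
F = 6(8.99×10⁹)(2.76×10⁻¹²)(6.84×10⁻¹²)/(0.175)⁴ = 1.086×10⁻⁹ N.

F ≈ 1.09×10⁻⁹ N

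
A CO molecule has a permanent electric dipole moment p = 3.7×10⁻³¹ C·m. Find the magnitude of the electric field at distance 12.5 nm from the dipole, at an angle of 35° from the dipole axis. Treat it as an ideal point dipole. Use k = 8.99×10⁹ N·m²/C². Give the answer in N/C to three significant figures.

E ≈ 2960 N/C

At angle θ the dipole field magnitude is E = (kp/r³)·√(1 + 3cos²θ).
kp/r³ = (8.99×10⁹)(3.70×10⁻³¹) / (1.25×10⁻⁸)³ = 1703 N/C.
√(1 + 3cos²35°) = √(1 + 3·0.6710) = √3.0130 ≈ 1.7358.
E ≈ 1703 × 1.736 = 2956 N/C.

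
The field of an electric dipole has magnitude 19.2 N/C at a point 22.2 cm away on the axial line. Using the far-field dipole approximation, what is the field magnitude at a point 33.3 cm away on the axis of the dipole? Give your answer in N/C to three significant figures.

Dipole fields scale as 1/r³ in the far field; the geometry is the same at both points.
E₂ = E₁ · (r₁/r₂)³ = 19.2 · (22.2/33.3)³.
(r₁/r₂)³ = (0.6667)³ = 0.2963.
E₂ ≈ 5.689 N/C.

E ≈ 5.69 N/C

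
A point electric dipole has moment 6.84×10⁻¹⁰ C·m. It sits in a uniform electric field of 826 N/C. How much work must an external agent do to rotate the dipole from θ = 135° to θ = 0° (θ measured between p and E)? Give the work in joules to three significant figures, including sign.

W_ext = ΔU = U(θ₂) − U(θ₁) = −pE cosθ₂ − (−pE cosθ₁) = pE(cosθ₁ − cosθ₂).
W = (6.84×10⁻¹⁰)(826)·(cos135° − cos0°) = (5.650×10⁻⁷)·(-1.7071) = -9.645×10⁻⁷ J.

W ≈ -9.64×10⁻⁷ J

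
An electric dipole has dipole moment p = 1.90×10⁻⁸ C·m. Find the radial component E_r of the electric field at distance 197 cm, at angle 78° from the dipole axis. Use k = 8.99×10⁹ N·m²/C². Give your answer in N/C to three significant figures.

For a dipole, E_r = (2kp cosθ)/r³.
kp/r³ = (8.99×10⁹)(1.90×10⁻⁸)/(1.97)³ = 22.34 N/C.
E_r = 2·22.34·cos78° = 9.290 N/C.

E_r ≈ 9.29 N/C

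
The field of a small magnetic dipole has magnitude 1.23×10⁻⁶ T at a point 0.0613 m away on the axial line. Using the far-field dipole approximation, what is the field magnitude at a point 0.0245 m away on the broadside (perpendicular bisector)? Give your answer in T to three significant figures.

B ≈ 9.63×10⁻⁶ T

Dipole fields scale as 1/r³ in the far field.
The axial field is twice the equatorial field at the same r, so the geometry factor is 1/2.
B₂ = B₁ · (1/2) · (r₁/r₂)³ = 1.23×10⁻⁶ · 0.5 · (0.0613/0.0245)³.
(r₁/r₂)³ = (2.502)³ = 15.66.
B₂ ≈ 9.633×10⁻⁶ T.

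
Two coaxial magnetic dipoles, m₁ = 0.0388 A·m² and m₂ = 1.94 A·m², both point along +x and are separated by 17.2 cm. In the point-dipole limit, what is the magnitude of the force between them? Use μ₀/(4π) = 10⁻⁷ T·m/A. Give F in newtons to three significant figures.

F ≈ 5.16×10⁻⁵ N

On-axis B of dipole 1: B = (μ₀/4π)·2m₁/r³. Force on dipole 2: F = m₂·dB/dr.
dB/dr = −(μ₀/4π)·6m₁/r⁴, so |F| = (μ₀/4π)·6m₁m₂/r⁴.
F = 6(10⁻⁷)(0.0388)(1.94)/(0.172)⁴ = 5.160×10⁻⁵ N.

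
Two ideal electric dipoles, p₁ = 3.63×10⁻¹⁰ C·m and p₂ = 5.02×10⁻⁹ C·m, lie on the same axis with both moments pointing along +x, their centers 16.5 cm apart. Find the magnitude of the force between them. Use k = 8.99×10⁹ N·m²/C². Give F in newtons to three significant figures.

On-axis field of dipole 1 at distance r: E = 2kp₁/r³. Force on dipole 2 is F = p₂·dE/dr (gradient along axis).
dE/dr = −6kp₁/r⁴, so |F| = 6kp₁p₂/r⁴ (attractive for aligned moments).
F = 6(8.99×10⁹)(3.63×10⁻¹⁰)(5.02×10⁻⁹)/(0.165)⁴ = 1.326×10⁻⁴ N.

F ≈ 1.33×10⁻⁴ N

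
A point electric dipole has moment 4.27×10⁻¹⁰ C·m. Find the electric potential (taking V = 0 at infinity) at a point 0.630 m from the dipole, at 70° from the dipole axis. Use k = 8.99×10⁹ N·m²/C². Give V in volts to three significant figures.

The dipole potential is V = kp cosθ / r².
V = (8.99×10⁹)(4.27×10⁻¹⁰)·cos70° / (0.630)² = 3.308 V.

V ≈ 3.31 V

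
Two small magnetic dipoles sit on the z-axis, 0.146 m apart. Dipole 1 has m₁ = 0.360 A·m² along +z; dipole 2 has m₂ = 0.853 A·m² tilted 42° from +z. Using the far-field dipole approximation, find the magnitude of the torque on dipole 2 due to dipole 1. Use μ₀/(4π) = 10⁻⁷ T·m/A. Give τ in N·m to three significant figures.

τ ≈ 1.32×10⁻⁵ N·m

Dipole B is on the axis of dipole A, so B₁ there is axial: B₁ = (μ₀/4π)·2m₁/r³ along +z.
B₁ = 2(10⁻⁷)(0.360)/(0.146)³ = 2.314×10⁻⁵ T.
τ = m₂ B₁ sinθ.
τ = (0.853)(2.314×10⁻⁵)·sin42° = 1.320×10⁻⁵ N·m.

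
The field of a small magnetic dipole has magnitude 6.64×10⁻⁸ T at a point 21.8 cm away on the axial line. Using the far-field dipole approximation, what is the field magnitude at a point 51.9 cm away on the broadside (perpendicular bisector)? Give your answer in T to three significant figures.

Dipole fields scale as 1/r³ in the far field.
The axial field is twice the equatorial field at the same r, so the geometry factor is 1/2.
B₂ = B₁ · (1/2) · (r₁/r₂)³ = 6.64×10⁻⁸ · 0.5 · (21.8/51.9)³.
(r₁/r₂)³ = (0.42)³ = 0.07411.
B₂ ≈ 2.460×10⁻⁹ T.

B ≈ 2.46×10⁻⁹ T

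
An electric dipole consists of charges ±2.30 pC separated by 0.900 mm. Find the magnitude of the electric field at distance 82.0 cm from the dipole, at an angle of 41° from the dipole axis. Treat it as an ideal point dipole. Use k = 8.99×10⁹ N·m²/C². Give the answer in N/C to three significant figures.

E ≈ 5.55×10⁻⁵ N/C

Dipole moment p = qd = (2.30×10⁻¹² C)(9.00×10⁻⁴ m) = 2.07×10⁻¹⁵ C·m.
At angle θ the dipole field magnitude is E = (kp/r³)·√(1 + 3cos²θ).
kp/r³ = (8.99×10⁹)(2.07×10⁻¹⁵) / (0.820)³ = 3.375×10⁻⁵ N/C.
√(1 + 3cos²41°) = √(1 + 3·0.5696) = √2.7088 ≈ 1.6458.
E ≈ 3.375×10⁻⁵ × 1.646 = 5.555×10⁻⁵ N/C.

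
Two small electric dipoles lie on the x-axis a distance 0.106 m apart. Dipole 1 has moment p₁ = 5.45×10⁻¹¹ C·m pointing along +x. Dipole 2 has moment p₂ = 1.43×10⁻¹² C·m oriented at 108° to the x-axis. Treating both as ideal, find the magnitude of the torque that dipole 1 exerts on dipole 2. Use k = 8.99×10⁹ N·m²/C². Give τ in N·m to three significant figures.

τ ≈ 1.12×10⁻⁹ N·m

The second dipole sits on the axis of the first, so the field there is axial: E₁ = 2kp₁/r³ along +x.
E₁ = 2(8.99×10⁹)(5.45×10⁻¹¹)/(0.106)³ = 822.8 N/C.
Torque on the second dipole: τ = p₂ E₁ sinθ.
τ = (1.43×10⁻¹²)(822.8)·sin108° = 1.119×10⁻⁹ N·m.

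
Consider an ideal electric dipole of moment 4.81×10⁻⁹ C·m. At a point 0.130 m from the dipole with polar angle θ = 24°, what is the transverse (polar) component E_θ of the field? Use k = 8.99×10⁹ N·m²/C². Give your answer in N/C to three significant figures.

E_θ ≈ 8010 N/C

For a dipole, E_θ = (kp sinθ)/r³.
kp/r³ = (8.99×10⁹)(4.81×10⁻⁹)/(0.130)³ = 1.968×10⁴ N/C.
E_θ = 1.968×10⁴·sin24° = 8005 N/C.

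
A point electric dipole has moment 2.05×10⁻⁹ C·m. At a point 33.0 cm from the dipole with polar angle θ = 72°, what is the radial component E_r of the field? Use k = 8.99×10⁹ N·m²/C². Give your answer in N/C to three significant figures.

E_r ≈ 317 N/C

For a dipole, E_r = (2kp cosθ)/r³.
kp/r³ = (8.99×10⁹)(2.05×10⁻⁹)/(0.330)³ = 512.8 N/C.
E_r = 2·512.8·cos72° = 316.9 N/C.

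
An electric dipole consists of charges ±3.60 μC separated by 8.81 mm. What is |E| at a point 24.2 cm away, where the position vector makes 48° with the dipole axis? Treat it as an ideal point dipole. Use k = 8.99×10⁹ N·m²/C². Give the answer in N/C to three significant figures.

E ≈ 3.08×10⁴ N/C

Dipole moment p = qd = (3.60×10⁻⁶ C)(0.00881 m) = 3.172×10⁻⁸ C·m.
At angle θ the dipole field magnitude is E = (kp/r³)·√(1 + 3cos²θ).
kp/r³ = (8.99×10⁹)(3.172×10⁻⁸) / (0.242)³ = 2.012×10⁴ N/C.
√(1 + 3cos²48°) = √(1 + 3·0.4477) = √2.3432 ≈ 1.5308.
E ≈ 2.012×10⁴ × 1.531 = 3.080×10⁴ N/C.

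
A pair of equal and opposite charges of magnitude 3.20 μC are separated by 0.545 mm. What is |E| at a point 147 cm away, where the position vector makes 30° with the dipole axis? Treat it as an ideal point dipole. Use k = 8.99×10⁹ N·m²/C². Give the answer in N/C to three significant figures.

Dipole moment p = qd = (3.20×10⁻⁶ C)(5.45×10⁻⁴ m) = 1.744×10⁻⁹ C·m.
At angle θ the dipole field magnitude is E = (kp/r³)·√(1 + 3cos²θ).
kp/r³ = (8.99×10⁹)(1.744×10⁻⁹) / (1.47)³ = 4.936 N/C.
√(1 + 3cos²30°) = √(1 + 3·0.7500) = √3.2500 ≈ 1.8028.
E ≈ 4.936 × 1.803 = 8.898 N/C.

E ≈ 8.90 N/C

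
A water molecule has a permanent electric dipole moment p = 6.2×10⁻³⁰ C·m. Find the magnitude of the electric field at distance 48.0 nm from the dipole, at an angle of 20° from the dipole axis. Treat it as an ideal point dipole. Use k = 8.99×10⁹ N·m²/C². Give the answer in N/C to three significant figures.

E ≈ 963 N/C

At angle θ the dipole field magnitude is E = (kp/r³)·√(1 + 3cos²θ).
kp/r³ = (8.99×10⁹)(6.20×10⁻³⁰) / (4.80×10⁻⁸)³ = 504.0 N/C.
√(1 + 3cos²20°) = √(1 + 3·0.8830) = √3.6491 ≈ 1.9103.
E ≈ 504.0 × 1.910 = 962.8 N/C.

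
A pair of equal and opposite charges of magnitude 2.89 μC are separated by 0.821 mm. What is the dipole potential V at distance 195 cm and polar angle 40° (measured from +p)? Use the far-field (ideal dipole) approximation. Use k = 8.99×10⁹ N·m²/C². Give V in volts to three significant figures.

Dipole moment p = qd = (2.89×10⁻⁶ C)(8.21×10⁻⁴ m) = 2.373×10⁻⁹ C·m.
The dipole potential is V = kp cosθ / r².
V = (8.99×10⁹)(2.373×10⁻⁹)·cos40° / (1.95)² = 4.298 V.

V ≈ 4.30 V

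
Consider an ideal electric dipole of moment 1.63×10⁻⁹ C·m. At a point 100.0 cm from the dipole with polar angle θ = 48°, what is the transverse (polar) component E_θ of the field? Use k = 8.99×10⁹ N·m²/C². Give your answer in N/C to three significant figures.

For a dipole, E_θ = (kp sinθ)/r³.
kp/r³ = (8.99×10⁹)(1.63×10⁻⁹)/(1.00)³ = 14.65 N/C.
E_θ = 14.65·sin48° = 10.89 N/C.

E_θ ≈ 10.9 N/C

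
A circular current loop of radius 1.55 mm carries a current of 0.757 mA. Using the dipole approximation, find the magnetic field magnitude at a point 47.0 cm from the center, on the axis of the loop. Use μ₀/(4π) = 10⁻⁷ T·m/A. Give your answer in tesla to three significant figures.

B ≈ 1.10×10⁻¹⁴ T

Magnetic moment m = IA = Iπa² = (7.57×10⁻⁴)·π·(0.00155)² = 5.714×10⁻⁹ A·m².
On axis B = (μ₀/4π)·2m/r³.
B = 2·(10⁻⁷)·(5.714×10⁻⁹) / (0.470)³ = 1.101×10⁻¹⁴ T.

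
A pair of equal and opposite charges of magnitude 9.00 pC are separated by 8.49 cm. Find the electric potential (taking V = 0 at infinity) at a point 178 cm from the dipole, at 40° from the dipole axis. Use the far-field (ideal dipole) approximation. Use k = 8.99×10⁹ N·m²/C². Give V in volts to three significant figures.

V ≈ 0.00166 V

Dipole moment p = qd = (9.00×10⁻¹² C)(0.0849 m) = 7.641×10⁻¹³ C·m.
The dipole potential is V = kp cosθ / r².
V = (8.99×10⁹)(7.641×10⁻¹³)·cos40° / (1.78)² = 0.001661 V.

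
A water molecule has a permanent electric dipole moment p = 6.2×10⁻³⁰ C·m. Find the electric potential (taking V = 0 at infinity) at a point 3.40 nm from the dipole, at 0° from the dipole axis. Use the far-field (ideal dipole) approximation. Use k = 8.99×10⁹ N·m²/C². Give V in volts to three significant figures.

V ≈ 0.00482 V

The dipole potential is V = kp cosθ / r².
V = (8.99×10⁹)(6.20×10⁻³⁰)·cos0° / (3.40×10⁻⁹)² = 0.004822 V.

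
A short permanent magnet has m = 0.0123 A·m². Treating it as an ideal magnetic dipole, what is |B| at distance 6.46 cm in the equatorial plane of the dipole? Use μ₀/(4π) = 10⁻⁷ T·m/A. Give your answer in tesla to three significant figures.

In the equatorial plane B = (μ₀/4π)·m/r³ (half the axial value).
B = (10⁻⁷)·(0.0123) / (0.0646)³ = 4.563×10⁻⁶ T.

B ≈ 4.56×10⁻⁶ T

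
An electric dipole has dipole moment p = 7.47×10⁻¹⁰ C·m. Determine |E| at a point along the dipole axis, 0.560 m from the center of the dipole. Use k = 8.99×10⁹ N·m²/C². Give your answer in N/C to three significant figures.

On the dipole axis E = 2kp/r³.
E = 2·(8.99×10⁹)(7.47×10⁻¹⁰) / (0.560)³ = 76.48 N/C.

E ≈ 76.5 N/C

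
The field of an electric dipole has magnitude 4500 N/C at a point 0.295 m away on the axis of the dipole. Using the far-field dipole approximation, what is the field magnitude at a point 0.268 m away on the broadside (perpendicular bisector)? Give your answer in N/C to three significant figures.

Dipole fields scale as 1/r³ in the far field.
The axial field is twice the equatorial field at the same r, so the geometry factor is 1/2.
E₂ = E₁ · (1/2) · (r₁/r₂)³ = 4500 · 0.5 · (0.295/0.268)³.
(r₁/r₂)³ = (1.101)³ = 1.334.
E₂ ≈ 3001 N/C.

E ≈ 3000 N/C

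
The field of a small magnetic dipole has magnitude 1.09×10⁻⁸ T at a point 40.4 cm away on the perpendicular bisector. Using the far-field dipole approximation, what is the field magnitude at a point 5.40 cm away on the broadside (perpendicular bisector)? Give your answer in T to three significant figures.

B ≈ 4.56×10⁻⁶ T

Dipole fields scale as 1/r³ in the far field; the geometry is the same at both points.
B₂ = B₁ · (r₁/r₂)³ = 1.09×10⁻⁸ · (40.4/5.40)³.
(r₁/r₂)³ = (7.481)³ = 418.8.
B₂ ≈ 4.564×10⁻⁶ T.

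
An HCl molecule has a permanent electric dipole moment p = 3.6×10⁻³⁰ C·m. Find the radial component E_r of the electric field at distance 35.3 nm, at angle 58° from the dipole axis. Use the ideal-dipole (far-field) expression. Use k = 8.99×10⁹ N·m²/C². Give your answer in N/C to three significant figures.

For a dipole, E_r = (2kp cosθ)/r³.
kp/r³ = (8.99×10⁹)(3.60×10⁻³⁰)/(3.53×10⁻⁸)³ = 735.8 N/C.
E_r = 2·735.8·cos58° = 779.8 N/C.

E_r ≈ 780 N/C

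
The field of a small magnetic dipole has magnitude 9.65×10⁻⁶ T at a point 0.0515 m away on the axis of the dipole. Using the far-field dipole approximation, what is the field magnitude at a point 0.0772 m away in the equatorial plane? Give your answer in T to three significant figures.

B ≈ 1.43×10⁻⁶ T

Dipole fields scale as 1/r³ in the far field.
The axial field is twice the equatorial field at the same r, so the geometry factor is 1/2.
B₂ = B₁ · (1/2) · (r₁/r₂)³ = 9.65×10⁻⁶ · 0.5 · (0.0515/0.0772)³.
(r₁/r₂)³ = (0.6671)³ = 0.2969.
B₂ ≈ 1.432×10⁻⁶ T.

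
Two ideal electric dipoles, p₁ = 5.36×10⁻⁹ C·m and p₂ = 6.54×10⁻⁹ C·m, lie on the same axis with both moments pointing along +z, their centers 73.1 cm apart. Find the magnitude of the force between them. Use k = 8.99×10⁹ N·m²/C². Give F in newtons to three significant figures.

On-axis field of dipole 1 at distance r: E = 2kp₁/r³. Force on dipole 2 is F = p₂·dE/dr (gradient along axis).
dE/dr = −6kp₁/r⁴, so |F| = 6kp₁p₂/r⁴ (attractive for aligned moments).
F = 6(8.99×10⁹)(5.36×10⁻⁹)(6.54×10⁻⁹)/(0.731)⁴ = 6.622×10⁻⁶ N.

F ≈ 6.62×10⁻⁶ N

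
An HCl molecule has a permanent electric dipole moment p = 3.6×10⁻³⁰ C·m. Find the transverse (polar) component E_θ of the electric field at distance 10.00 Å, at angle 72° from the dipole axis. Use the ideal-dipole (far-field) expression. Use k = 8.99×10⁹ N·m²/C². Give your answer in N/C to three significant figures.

E_θ ≈ 3.08×10⁷ N/C

For a dipole, E_θ = (kp sinθ)/r³.
kp/r³ = (8.99×10⁹)(3.60×10⁻³⁰)/(1.00×10⁻⁹)³ = 3.236×10⁷ N/C.
E_θ = 3.236×10⁷·sin72° = 3.078×10⁷ N/C.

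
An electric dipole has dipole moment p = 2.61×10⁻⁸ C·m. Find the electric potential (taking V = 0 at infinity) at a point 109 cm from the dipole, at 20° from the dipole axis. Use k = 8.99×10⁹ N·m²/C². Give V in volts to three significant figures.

The dipole potential is V = kp cosθ / r².
V = (8.99×10⁹)(2.61×10⁻⁸)·cos20° / (1.09)² = 185.6 V.

V ≈ 186 V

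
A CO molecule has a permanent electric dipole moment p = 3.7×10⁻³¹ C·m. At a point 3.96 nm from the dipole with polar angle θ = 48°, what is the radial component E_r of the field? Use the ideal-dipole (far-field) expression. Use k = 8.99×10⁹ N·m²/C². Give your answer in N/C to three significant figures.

For a dipole, E_r = (2kp cosθ)/r³.
kp/r³ = (8.99×10⁹)(3.70×10⁻³¹)/(3.96×10⁻⁹)³ = 5.356×10⁴ N/C.
E_r = 2·5.356×10⁴·cos48° = 7.168×10⁴ N/C.

E_r ≈ 7.17×10⁴ N/C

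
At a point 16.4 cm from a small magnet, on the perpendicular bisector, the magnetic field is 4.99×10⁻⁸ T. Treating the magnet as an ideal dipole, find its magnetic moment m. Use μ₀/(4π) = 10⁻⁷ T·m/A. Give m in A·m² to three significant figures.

m ≈ 0.00220 A·m²

In the equatorial plane B = (μ₀/4π)·m/r³, so m = Br³·4π/(μ₀).
m = (4.99×10⁻⁸)·(0.164)³ / (10⁻⁷) = 0.002201 A·m².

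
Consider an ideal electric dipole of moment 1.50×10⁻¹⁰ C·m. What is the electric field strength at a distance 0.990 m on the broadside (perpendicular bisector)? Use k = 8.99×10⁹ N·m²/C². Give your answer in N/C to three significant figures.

E ≈ 1.39 N/C

On the perpendicular bisector E = kp/r³ (half the axial value at the same distance).
E = (8.99×10⁹)(1.50×10⁻¹⁰) / (0.990)³ = 1.390 N/C.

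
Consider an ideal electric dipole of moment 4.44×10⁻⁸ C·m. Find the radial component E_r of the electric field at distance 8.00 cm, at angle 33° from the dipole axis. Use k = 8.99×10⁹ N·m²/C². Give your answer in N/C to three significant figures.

E_r ≈ 1.31×10⁶ N/C

For a dipole, E_r = (2kp cosθ)/r³.
kp/r³ = (8.99×10⁹)(4.44×10⁻⁸)/(0.0800)³ = 7.796×10⁵ N/C.
E_r = 2·7.796×10⁵·cos33° = 1.308×10⁶ N/C.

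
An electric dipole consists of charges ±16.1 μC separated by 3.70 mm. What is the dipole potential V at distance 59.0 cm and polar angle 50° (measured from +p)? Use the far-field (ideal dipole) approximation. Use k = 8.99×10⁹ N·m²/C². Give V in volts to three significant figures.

V ≈ 989 V

Dipole moment p = qd = (1.61×10⁻⁵ C)(0.00370 m) = 5.957×10⁻⁸ C·m.
The dipole potential is V = kp cosθ / r².
V = (8.99×10⁹)(5.957×10⁻⁸)·cos50° / (0.590)² = 988.9 V.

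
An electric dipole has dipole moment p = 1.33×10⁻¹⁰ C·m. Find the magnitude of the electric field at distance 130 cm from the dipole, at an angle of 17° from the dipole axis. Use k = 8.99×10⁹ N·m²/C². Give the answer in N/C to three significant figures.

At angle θ the dipole field magnitude is E = (kp/r³)·√(1 + 3cos²θ).
kp/r³ = (8.99×10⁹)(1.33×10⁻¹⁰) / (1.30)³ = 0.5442 N/C.
√(1 + 3cos²17°) = √(1 + 3·0.9145) = √3.7436 ≈ 1.9348.
E ≈ 0.5442 × 1.935 = 1.053 N/C.

E ≈ 1.05 N/C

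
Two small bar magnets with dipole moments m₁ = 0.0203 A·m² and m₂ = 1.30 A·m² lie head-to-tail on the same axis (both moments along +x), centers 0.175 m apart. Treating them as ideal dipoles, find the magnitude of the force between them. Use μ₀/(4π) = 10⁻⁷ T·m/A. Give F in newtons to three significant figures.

F ≈ 1.69×10⁻⁵ N

On-axis B of dipole 1: B = (μ₀/4π)·2m₁/r³. Force on dipole 2: F = m₂·dB/dr.
dB/dr = −(μ₀/4π)·6m₁/r⁴, so |F| = (μ₀/4π)·6m₁m₂/r⁴.
F = 6(10⁻⁷)(0.0203)(1.30)/(0.175)⁴ = 1.688×10⁻⁵ N.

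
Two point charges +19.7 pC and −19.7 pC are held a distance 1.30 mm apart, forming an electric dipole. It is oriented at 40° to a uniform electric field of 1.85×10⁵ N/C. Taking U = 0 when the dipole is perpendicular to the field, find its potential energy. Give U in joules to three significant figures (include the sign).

U ≈ -3.63×10⁻⁹ J

Dipole moment p = qd = (1.97×10⁻¹¹ C)(0.00130 m) = 2.561×10⁻¹⁴ C·m.
U = −p·E = −pE cosθ.
U = −(2.561×10⁻¹⁴)(1.85×10⁵)·cos40° = -3.629×10⁻⁹ J.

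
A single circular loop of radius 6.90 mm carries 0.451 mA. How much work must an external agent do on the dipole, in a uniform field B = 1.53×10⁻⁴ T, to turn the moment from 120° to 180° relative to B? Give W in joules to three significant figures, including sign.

W ≈ 5.16×10⁻¹² J

Magnetic moment m = IA = Iπa² = (4.51×10⁻⁴)·π·(0.00690)² = 6.746×10⁻⁸ A·m².
W_ext = ΔU = −mB cosθ₂ + mB cosθ₁ = mB(cosθ₁ − cosθ₂).
W = (6.746×10⁻⁸)(1.53×10⁻⁴)·(cos120° − cos180°) = (1.032×10⁻¹¹)·(+0.5000) = 5.161×10⁻¹² J.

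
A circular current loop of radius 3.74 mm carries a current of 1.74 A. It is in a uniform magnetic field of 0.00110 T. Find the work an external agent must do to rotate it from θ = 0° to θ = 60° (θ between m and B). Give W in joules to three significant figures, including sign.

W ≈ 4.21×10⁻⁸ J

Magnetic moment m = IA = Iπa² = (1.74)·π·(0.00374)² = 7.646×10⁻⁵ A·m².
W_ext = ΔU = −mB cosθ₂ + mB cosθ₁ = mB(cosθ₁ − cosθ₂).
W = (7.646×10⁻⁵)(0.00110)·(cos0° − cos60°) = (8.411×10⁻⁸)·(+0.5000) = 4.205×10⁻⁸ J.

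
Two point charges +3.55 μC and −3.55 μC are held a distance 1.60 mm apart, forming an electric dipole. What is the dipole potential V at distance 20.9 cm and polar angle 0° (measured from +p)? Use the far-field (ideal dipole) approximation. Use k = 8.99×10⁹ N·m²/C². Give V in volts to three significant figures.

Dipole moment p = qd = (3.55×10⁻⁶ C)(0.00160 m) = 5.68×10⁻⁹ C·m.
The dipole potential is V = kp cosθ / r².
V = (8.99×10⁹)(5.68×10⁻⁹)·cos0° / (0.209)² = 1169 V.

V ≈ 1170 V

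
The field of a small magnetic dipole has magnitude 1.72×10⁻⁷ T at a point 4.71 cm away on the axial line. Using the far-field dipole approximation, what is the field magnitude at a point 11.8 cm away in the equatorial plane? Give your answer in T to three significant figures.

B ≈ 5.47×10⁻⁹ T

Dipole fields scale as 1/r³ in the far field.
The axial field is twice the equatorial field at the same r, so the geometry factor is 1/2.
B₂ = B₁ · (1/2) · (r₁/r₂)³ = 1.72×10⁻⁷ · 0.5 · (4.71/11.8)³.
(r₁/r₂)³ = (0.3992)³ = 0.06359.
B₂ ≈ 5.469×10⁻⁹ T.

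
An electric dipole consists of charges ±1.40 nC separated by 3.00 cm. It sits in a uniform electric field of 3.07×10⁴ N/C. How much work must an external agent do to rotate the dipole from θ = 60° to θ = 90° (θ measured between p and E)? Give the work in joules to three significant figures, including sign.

W ≈ 6.45×10⁻⁷ J

Dipole moment p = qd = (1.40×10⁻⁹ C)(0.0300 m) = 4.20×10⁻¹¹ C·m.
W_ext = ΔU = U(θ₂) − U(θ₁) = −pE cosθ₂ − (−pE cosθ₁) = pE(cosθ₁ − cosθ₂).
W = (4.20×10⁻¹¹)(3.07×10⁴)·(cos60° − cos90°) = (1.289×10⁻⁶)·(+0.5000) = 6.447×10⁻⁷ J.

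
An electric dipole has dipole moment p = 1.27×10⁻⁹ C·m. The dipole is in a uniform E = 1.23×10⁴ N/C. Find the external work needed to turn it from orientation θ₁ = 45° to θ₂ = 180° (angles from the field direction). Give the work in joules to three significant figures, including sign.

W_ext = ΔU = U(θ₂) − U(θ₁) = −pE cosθ₂ − (−pE cosθ₁) = pE(cosθ₁ − cosθ₂).
W = (1.27×10⁻⁹)(1.23×10⁴)·(cos45° − cos180°) = (1.562×10⁻⁵)·(+1.7071) = 2.667×10⁻⁵ J.

W ≈ 2.67×10⁻⁵ J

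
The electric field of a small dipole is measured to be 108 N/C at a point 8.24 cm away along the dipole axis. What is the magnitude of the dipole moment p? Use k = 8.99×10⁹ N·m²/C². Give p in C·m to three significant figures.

p ≈ 3.36×10⁻¹² C·m

On axis E = 2kp/r³, so p = Er³/(2k).
p = (108)·(0.0824)³ / (2·8.99×10⁹) = 3.361×10⁻¹² C·m.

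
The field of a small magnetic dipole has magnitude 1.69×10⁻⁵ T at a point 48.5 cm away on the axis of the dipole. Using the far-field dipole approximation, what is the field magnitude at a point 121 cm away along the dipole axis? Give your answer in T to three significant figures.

B ≈ 1.09×10⁻⁶ T

Dipole fields scale as 1/r³ in the far field; the geometry is the same at both points.
B₂ = B₁ · (r₁/r₂)³ = 1.69×10⁻⁵ · (48.5/121)³.
(r₁/r₂)³ = (0.4008)³ = 0.0644.
B₂ ≈ 1.088×10⁻⁶ T.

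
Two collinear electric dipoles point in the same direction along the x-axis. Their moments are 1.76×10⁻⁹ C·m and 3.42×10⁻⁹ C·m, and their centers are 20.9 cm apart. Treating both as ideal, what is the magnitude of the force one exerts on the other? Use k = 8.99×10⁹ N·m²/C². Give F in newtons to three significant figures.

On-axis field of dipole 1 at distance r: E = 2kp₁/r³. Force on dipole 2 is F = p₂·dE/dr (gradient along axis).
dE/dr = −6kp₁/r⁴, so |F| = 6kp₁p₂/r⁴ (attractive for aligned moments).
F = 6(8.99×10⁹)(1.76×10⁻⁹)(3.42×10⁻⁹)/(0.209)⁴ = 1.702×10⁻⁴ N.

F ≈ 1.70×10⁻⁴ N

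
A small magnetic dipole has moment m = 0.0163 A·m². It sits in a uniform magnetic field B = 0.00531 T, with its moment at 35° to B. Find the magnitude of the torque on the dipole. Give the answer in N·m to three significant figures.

Torque on a magnetic dipole: τ = mB sinθ.
τ = (0.0163)(0.00531)·sin35° = 4.964×10⁻⁵ N·m.

τ ≈ 4.96×10⁻⁵ N·m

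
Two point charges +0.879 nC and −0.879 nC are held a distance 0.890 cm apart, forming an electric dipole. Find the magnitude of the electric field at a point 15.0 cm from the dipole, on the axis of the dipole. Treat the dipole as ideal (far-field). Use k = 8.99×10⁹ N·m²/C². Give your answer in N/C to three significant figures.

Dipole moment p = qd = (8.79×10⁻¹⁰ C)(0.00890 m) = 7.823×10⁻¹² C·m.
On the dipole axis E = 2kp/r³.
E = 2·(8.99×10⁹)(7.823×10⁻¹²) / (0.150)³ = 41.68 N/C.

E ≈ 41.7 N/C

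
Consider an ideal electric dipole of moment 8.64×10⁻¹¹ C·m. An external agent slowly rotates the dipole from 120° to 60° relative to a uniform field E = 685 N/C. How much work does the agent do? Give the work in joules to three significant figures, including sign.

W_ext = ΔU = U(θ₂) − U(θ₁) = −pE cosθ₂ − (−pE cosθ₁) = pE(cosθ₁ − cosθ₂).
W = (8.64×10⁻¹¹)(685)·(cos120° − cos60°) = (5.918×10⁻⁸)·(-1.0000) = -5.918×10⁻⁸ J.

W ≈ -5.92×10⁻⁸ J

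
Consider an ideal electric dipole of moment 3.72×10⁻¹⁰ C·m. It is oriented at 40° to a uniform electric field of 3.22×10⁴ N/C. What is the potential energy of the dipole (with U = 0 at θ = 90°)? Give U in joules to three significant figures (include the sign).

U = −p·E = −pE cosθ.
U = −(3.72×10⁻¹⁰)(3.22×10⁴)·cos40° = -9.176×10⁻⁶ J.

U ≈ -9.18×10⁻⁶ J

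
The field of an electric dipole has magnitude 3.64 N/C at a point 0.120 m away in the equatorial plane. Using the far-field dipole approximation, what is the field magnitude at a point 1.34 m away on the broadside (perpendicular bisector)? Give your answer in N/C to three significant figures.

Dipole fields scale as 1/r³ in the far field; the geometry is the same at both points.
E₂ = E₁ · (r₁/r₂)³ = 3.64 · (0.120/1.34)³.
(r₁/r₂)³ = (0.08955)³ = 0.0007182.
E₂ ≈ 0.002614 N/C.

E ≈ 0.00261 N/C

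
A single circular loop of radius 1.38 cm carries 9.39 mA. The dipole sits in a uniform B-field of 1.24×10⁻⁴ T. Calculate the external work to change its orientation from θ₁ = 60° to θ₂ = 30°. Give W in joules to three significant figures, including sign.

W ≈ -2.55×10⁻¹⁰ J

Magnetic moment m = IA = Iπa² = (0.00939)·π·(0.0138)² = 5.618×10⁻⁶ A·m².
W_ext = ΔU = −mB cosθ₂ + mB cosθ₁ = mB(cosθ₁ − cosθ₂).
W = (5.618×10⁻⁶)(1.24×10⁻⁴)·(cos60° − cos30°) = (6.966×10⁻¹⁰)·(-0.3660) = -2.550×10⁻¹⁰ J.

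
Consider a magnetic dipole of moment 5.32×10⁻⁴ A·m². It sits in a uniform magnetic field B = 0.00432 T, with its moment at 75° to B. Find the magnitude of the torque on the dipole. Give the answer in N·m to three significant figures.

Torque on a magnetic dipole: τ = mB sinθ.
τ = (5.32×10⁻⁴)(0.00432)·sin75° = 2.220×10⁻⁶ N·m.

τ ≈ 2.22×10⁻⁶ N·m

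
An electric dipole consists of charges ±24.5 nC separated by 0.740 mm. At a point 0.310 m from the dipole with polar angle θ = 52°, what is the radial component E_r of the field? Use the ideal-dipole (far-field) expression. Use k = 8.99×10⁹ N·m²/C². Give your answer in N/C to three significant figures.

Dipole moment p = qd = (2.45×10⁻⁸ C)(7.40×10⁻⁴ m) = 1.813×10⁻¹¹ C·m.
For a dipole, E_r = (2kp cosθ)/r³.
kp/r³ = (8.99×10⁹)(1.813×10⁻¹¹)/(0.310)³ = 5.471 N/C.
E_r = 2·5.471·cos52° = 6.737 N/C.

E_r ≈ 6.74 N/C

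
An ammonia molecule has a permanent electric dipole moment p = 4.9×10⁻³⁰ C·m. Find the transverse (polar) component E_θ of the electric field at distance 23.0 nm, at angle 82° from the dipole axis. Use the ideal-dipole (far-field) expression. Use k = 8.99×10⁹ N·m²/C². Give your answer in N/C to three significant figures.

E_θ ≈ 3590 N/C

For a dipole, E_θ = (kp sinθ)/r³.
kp/r³ = (8.99×10⁹)(4.90×10⁻³⁰)/(2.30×10⁻⁸)³ = 3621 N/C.
E_θ = 3621·sin82° = 3585 N/C.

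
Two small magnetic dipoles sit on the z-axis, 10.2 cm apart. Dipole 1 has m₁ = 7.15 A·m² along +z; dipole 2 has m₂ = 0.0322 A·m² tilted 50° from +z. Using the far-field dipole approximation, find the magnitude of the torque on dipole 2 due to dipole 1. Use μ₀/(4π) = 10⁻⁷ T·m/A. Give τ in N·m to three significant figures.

τ ≈ 3.32×10⁻⁵ N·m

Dipole B is on the axis of dipole A, so B₁ there is axial: B₁ = (μ₀/4π)·2m₁/r³ along +z.
B₁ = 2(10⁻⁷)(7.15)/(0.102)³ = 0.001348 T.
τ = m₂ B₁ sinθ.
τ = (0.0322)(0.001348)·sin50° = 3.324×10⁻⁵ N·m.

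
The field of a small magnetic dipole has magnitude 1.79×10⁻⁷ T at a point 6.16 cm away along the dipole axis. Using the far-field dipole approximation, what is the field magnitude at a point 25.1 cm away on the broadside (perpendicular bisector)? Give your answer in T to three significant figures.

Dipole fields scale as 1/r³ in the far field.
The axial field is twice the equatorial field at the same r, so the geometry factor is 1/2.
B₂ = B₁ · (1/2) · (r₁/r₂)³ = 1.79×10⁻⁷ · 0.5 · (6.16/25.1)³.
(r₁/r₂)³ = (0.2454)³ = 0.01478.
B₂ ≈ 1.323×10⁻⁹ T.

B ≈ 1.32×10⁻⁹ T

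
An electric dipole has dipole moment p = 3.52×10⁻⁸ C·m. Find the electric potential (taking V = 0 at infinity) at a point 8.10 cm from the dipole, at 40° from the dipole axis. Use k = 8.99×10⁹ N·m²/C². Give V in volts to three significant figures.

The dipole potential is V = kp cosθ / r².
V = (8.99×10⁹)(3.52×10⁻⁸)·cos40° / (0.0810)² = 3.695×10⁴ V.

V ≈ 3.69×10⁴ V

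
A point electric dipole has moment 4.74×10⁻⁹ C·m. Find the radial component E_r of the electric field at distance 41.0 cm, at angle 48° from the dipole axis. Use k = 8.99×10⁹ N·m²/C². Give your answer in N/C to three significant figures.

E_r ≈ 827 N/C

For a dipole, E_r = (2kp cosθ)/r³.
kp/r³ = (8.99×10⁹)(4.74×10⁻⁹)/(0.410)³ = 618.3 N/C.
E_r = 2·618.3·cos48° = 827.4 N/C.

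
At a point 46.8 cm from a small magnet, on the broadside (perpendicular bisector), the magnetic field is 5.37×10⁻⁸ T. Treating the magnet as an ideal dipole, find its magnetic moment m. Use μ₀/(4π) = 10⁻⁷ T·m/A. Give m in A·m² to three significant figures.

In the equatorial plane B = (μ₀/4π)·m/r³, so m = Br³·4π/(μ₀).
m = (5.37×10⁻⁸)·(0.468)³ / (10⁻⁷) = 0.05504 A·m².

m ≈ 0.0550 A·m²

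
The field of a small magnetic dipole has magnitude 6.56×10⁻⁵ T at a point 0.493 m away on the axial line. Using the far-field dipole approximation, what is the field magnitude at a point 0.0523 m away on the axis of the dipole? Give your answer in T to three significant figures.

B ≈ 0.0549 T

Dipole fields scale as 1/r³ in the far field; the geometry is the same at both points.
B₂ = B₁ · (r₁/r₂)³ = 6.56×10⁻⁵ · (0.493/0.0523)³.
(r₁/r₂)³ = (9.426)³ = 837.6.
B₂ ≈ 0.05495 T.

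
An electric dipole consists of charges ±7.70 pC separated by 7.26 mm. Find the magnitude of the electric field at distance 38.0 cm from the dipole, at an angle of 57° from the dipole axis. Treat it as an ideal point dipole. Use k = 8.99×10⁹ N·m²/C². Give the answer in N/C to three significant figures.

E ≈ 0.0126 N/C

Dipole moment p = qd = (7.70×10⁻¹² C)(0.00726 m) = 5.59×10⁻¹⁴ C·m.
At angle θ the dipole field magnitude is E = (kp/r³)·√(1 + 3cos²θ).
kp/r³ = (8.99×10⁹)(5.59×10⁻¹⁴) / (0.380)³ = 0.009158 N/C.
√(1 + 3cos²57°) = √(1 + 3·0.2966) = √1.8899 ≈ 1.3747.
E ≈ 0.009158 × 1.375 = 0.01259 N/C.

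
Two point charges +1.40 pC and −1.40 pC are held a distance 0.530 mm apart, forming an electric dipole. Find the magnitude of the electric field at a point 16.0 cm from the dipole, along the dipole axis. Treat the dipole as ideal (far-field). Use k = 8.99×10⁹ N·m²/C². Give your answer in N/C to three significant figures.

E ≈ 0.00326 N/C

Dipole moment p = qd = (1.40×10⁻¹² C)(5.30×10⁻⁴ m) = 7.42×10⁻¹⁶ C·m.
On the dipole axis E = 2kp/r³.
E = 2·(8.99×10⁹)(7.42×10⁻¹⁶) / (0.160)³ = 0.003257 N/C.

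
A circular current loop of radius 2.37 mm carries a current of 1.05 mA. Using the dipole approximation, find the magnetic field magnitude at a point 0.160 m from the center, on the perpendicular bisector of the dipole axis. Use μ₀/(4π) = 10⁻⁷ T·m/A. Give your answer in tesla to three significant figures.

Magnetic moment m = IA = Iπa² = (0.00105)·π·(0.00237)² = 1.853×10⁻⁸ A·m².
In the equatorial plane B = (μ₀/4π)·m/r³ (half the axial value).
B = (10⁻⁷)·(1.853×10⁻⁸) / (0.160)³ = 4.524×10⁻¹³ T.

B ≈ 4.52×10⁻¹³ T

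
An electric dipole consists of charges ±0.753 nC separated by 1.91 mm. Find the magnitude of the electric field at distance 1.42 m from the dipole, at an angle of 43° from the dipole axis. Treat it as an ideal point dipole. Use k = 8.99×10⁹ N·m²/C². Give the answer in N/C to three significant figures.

E ≈ 0.00729 N/C

Dipole moment p = qd = (7.53×10⁻¹⁰ C)(0.00191 m) = 1.438×10⁻¹² C·m.
At angle θ the dipole field magnitude is E = (kp/r³)·√(1 + 3cos²θ).
kp/r³ = (8.99×10⁹)(1.438×10⁻¹²) / (1.42)³ = 0.004515 N/C.
√(1 + 3cos²43°) = √(1 + 3·0.5349) = √2.6046 ≈ 1.6139.
E ≈ 0.004515 × 1.614 = 0.007287 N/C.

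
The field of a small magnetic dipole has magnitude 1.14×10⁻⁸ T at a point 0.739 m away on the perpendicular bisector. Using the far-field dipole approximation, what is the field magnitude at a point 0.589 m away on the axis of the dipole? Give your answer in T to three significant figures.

B ≈ 4.50×10⁻⁸ T

Dipole fields scale as 1/r³ in the far field.
The axial field is twice the equatorial field at the same r, so the geometry factor is 2/1.
B₂ = B₁ · (2/1) · (r₁/r₂)³ = 1.14×10⁻⁸ · 2 · (0.739/0.589)³.
(r₁/r₂)³ = (1.255)³ = 1.975.
B₂ ≈ 4.503×10⁻⁸ T.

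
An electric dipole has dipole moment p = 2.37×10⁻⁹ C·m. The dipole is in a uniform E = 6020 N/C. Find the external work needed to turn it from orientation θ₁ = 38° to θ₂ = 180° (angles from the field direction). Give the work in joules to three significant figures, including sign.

W ≈ 2.55×10⁻⁵ J

W_ext = ΔU = U(θ₂) − U(θ₁) = −pE cosθ₂ − (−pE cosθ₁) = pE(cosθ₁ − cosθ₂).
W = (2.37×10⁻⁹)(6020)·(cos38° − cos180°) = (1.427×10⁻⁵)·(+1.7880) = 2.551×10⁻⁵ J.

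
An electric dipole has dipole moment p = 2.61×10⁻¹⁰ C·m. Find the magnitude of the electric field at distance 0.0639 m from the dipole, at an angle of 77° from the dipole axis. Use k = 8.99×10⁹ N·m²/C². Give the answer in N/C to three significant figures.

At angle θ the dipole field magnitude is E = (kp/r³)·√(1 + 3cos²θ).
kp/r³ = (8.99×10⁹)(2.61×10⁻¹⁰) / (0.0639)³ = 8993 N/C.
√(1 + 3cos²77°) = √(1 + 3·0.0506) = √1.1518 ≈ 1.0732.
E ≈ 8993 × 1.073 = 9651 N/C.

E ≈ 9650 N/C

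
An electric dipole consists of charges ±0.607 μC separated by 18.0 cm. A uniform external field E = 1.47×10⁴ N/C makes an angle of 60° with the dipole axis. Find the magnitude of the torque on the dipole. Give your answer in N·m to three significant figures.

Dipole moment p = qd = (6.07×10⁻⁷ C)(0.180 m) = 1.093×10⁻⁷ C·m.
Torque on an electric dipole: τ = pE sinθ.
τ = (1.093×10⁻⁷)(1.47×10⁴)·sin60° = 0.001391 N·m.

τ ≈ 0.00139 N·m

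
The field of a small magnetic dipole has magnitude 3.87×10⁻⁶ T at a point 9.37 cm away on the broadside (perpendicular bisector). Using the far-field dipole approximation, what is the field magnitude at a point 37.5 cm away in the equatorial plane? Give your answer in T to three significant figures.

B ≈ 6.04×10⁻⁸ T

Dipole fields scale as 1/r³ in the far field; the geometry is the same at both points.
B₂ = B₁ · (r₁/r₂)³ = 3.87×10⁻⁶ · (9.37/37.5)³.
(r₁/r₂)³ = (0.2499)³ = 0.0156.
B₂ ≈ 6.037×10⁻⁸ T.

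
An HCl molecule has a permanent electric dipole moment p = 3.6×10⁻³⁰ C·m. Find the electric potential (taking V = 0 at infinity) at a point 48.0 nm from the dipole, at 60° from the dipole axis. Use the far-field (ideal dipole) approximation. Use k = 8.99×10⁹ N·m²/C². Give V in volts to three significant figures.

The dipole potential is V = kp cosθ / r².
V = (8.99×10⁹)(3.60×10⁻³⁰)·cos60° / (4.80×10⁻⁸)² = 7.023×10⁻⁶ V.

V ≈ 7.02×10⁻⁶ V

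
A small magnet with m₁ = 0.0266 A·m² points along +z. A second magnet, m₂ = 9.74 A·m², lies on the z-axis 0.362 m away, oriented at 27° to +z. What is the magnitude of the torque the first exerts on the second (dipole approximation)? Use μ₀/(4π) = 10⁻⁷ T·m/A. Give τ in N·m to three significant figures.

τ ≈ 4.96×10⁻⁷ N·m

Dipole B is on the axis of dipole A, so B₁ there is axial: B₁ = (μ₀/4π)·2m₁/r³ along +z.
B₁ = 2(10⁻⁷)(0.0266)/(0.362)³ = 1.121×10⁻⁷ T.
τ = m₂ B₁ sinθ.
τ = (9.74)(1.121×10⁻⁷)·sin27° = 4.959×10⁻⁷ N·m.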